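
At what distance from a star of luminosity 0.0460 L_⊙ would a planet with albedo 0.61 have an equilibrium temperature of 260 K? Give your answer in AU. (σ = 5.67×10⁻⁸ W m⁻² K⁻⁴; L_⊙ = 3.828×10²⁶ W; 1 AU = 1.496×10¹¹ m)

L = 0.0460 × 3.828×10²⁶ = 1.76×10²⁵ W.
From T_eq⁴ = L(1−A)/(16πσd²): d = √[L(1−A)/(16πσT_eq⁴)].
d = √[1.76×10²⁵ × 0.39 / (16π × 5.67×10⁻⁸ × (260)⁴)] = 2.30×10¹⁰ m = 0.153 AU.

d ≈ 0.153 AU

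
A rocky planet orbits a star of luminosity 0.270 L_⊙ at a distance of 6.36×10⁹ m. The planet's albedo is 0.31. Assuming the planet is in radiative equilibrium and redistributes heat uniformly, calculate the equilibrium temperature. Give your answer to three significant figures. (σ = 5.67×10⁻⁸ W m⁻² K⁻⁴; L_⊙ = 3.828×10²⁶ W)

L = 0.270 × 3.828×10²⁶ = 1.03×10²⁶ W.
Flux: S = L/(4πd²) = 1.03×10²⁶/(4π×(6.36×10⁹)²) = 2.03×10⁵ W m⁻².
Energy balance: absorbed = emitted ⇒ πR²·S(1−A) = 4πR²·σT_eq⁴, so T_eq⁴ = S(1−A)/(4σ).
T_eq = [2.03×10⁵ × 0.69 / (4 × 5.67×10⁻⁸)]^(1/4) = (6.19×10¹¹)^(1/4) = 887 K.

T_eq ≈ 887 K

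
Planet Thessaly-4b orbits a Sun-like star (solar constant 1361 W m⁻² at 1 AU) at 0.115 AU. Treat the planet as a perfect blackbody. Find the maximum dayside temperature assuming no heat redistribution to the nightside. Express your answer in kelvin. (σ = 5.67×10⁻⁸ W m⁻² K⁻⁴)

Flux at 0.115 AU: S = 1361/0.115² = 1.03×10⁵ W m⁻².
With no redistribution each surface element balances locally: S(1−A) = σT⁴.
T = [1.03×10⁵ × 1.00 / 5.67×10⁻⁸]^(1/4) = (1.82×10¹²)^(1/4) = 1160 K.

T_ss ≈ 1160 K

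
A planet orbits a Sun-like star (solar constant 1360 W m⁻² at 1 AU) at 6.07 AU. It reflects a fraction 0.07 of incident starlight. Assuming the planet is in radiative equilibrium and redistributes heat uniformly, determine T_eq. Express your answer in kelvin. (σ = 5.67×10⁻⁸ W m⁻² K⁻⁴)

T_eq ≈ 111 K

Flux at 6.07 AU: S = 1360/6.07² = 36.9 W m⁻².
Energy balance: absorbed = emitted ⇒ πR²·S(1−A) = 4πR²·σT_eq⁴, so T_eq⁴ = S(1−A)/(4σ).
T_eq = [36.9 × 0.93 / (4 × 5.67×10⁻⁸)]^(1/4) = (1.51×10⁸)^(1/4) = 111 K.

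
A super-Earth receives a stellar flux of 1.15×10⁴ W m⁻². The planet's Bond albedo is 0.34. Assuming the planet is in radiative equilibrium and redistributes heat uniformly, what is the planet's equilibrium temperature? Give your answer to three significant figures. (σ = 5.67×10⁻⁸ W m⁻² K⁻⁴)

Energy balance: absorbed = emitted ⇒ πR²·S(1−A) = 4πR²·σT_eq⁴, so T_eq⁴ = S(1−A)/(4σ).
T_eq = [1.15×10⁴ × 0.66 / (4 × 5.67×10⁻⁸)]^(1/4) = (3.35×10¹⁰)^(1/4) = 428 K.

T_eq ≈ 428 K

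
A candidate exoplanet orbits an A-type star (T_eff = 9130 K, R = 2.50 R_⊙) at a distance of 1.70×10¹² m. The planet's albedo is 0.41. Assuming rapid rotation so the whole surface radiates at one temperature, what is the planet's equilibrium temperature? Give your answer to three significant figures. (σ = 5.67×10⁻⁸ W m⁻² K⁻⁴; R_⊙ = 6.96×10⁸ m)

T_eq ≈ 181 K

R_⋆ = 2.50 × 6.96×10⁸ = 1.74×10⁹ m.
L = 4πR_⋆²σT_⋆⁴ = 4π(1.74×10⁹)² × 5.67×10⁻⁸ × (9130)⁴ = 1.50×10²⁸ W.
S = L/(4πd²) = 413 W m⁻².
Energy balance: absorbed = emitted ⇒ πR²·S(1−A) = 4πR²·σT_eq⁴, so T_eq⁴ = S(1−A)/(4σ).
T_eq = [413 × 0.59 / (4 × 5.67×10⁻⁸)]^(1/4) = (1.07×10⁹)^(1/4) = 181 K.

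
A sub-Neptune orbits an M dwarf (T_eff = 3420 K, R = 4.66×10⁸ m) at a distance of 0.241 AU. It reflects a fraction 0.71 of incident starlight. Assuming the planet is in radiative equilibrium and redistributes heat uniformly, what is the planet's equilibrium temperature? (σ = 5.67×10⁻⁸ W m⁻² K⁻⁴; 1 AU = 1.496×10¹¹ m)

T_eq ≈ 202 K

d = 0.241 AU = 3.61×10¹⁰ m.
L = 4πR_⋆²σT_⋆⁴ = 4π(4.66×10⁸)² × 5.67×10⁻⁸ × (3420)⁴ = 2.12×10²⁵ W.
S = L/(4πd²) = 1300 W m⁻².
Energy balance: absorbed = emitted ⇒ πR²·S(1−A) = 4πR²·σT_eq⁴, so T_eq⁴ = S(1−A)/(4σ).
T_eq = [1300 × 0.29 / (4 × 5.67×10⁻⁸)]^(1/4) = (1.66×10⁹)^(1/4) = 202 K.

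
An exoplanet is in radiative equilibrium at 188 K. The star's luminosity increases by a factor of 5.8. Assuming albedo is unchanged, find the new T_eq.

T_eq ≈ 292 K

T_eq ∝ L^(1/4) · d^(−1/2).
T′ = 188 × 5.8^(1/4) = 292 K.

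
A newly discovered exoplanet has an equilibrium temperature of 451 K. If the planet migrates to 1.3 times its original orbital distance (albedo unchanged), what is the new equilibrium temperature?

T_eq ≈ 396 K

T_eq ∝ L^(1/4) · d^(−1/2).
T′ = 451 / 1.3^(1/2) = 396 K.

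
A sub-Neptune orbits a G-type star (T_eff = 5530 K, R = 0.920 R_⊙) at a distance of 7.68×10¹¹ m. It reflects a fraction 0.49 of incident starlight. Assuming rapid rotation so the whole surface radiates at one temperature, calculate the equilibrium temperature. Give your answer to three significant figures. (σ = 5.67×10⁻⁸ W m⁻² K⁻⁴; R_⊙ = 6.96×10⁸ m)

R_⋆ = 0.920 × 6.96×10⁸ = 6.40×10⁸ m.
L = 4πR_⋆²σT_⋆⁴ = 4π(6.40×10⁸)² × 5.67×10⁻⁸ × (5530)⁴ = 2.73×10²⁶ W.
S = L/(4πd²) = 36.9 W m⁻².
Energy balance: absorbed = emitted ⇒ πR²·S(1−A) = 4πR²·σT_eq⁴, so T_eq⁴ = S(1−A)/(4σ).
T_eq = [36.9 × 0.51 / (4 × 5.67×10⁻⁸)]^(1/4) = (8.29×10⁷)^(1/4) = 95.4 K.

T_eq ≈ 95.4 K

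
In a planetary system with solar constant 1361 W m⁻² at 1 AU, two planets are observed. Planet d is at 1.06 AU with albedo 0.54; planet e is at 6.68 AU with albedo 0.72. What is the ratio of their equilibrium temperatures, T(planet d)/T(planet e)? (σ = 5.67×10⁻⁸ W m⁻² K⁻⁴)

T_eq = [S₀(1−A)/(4σd²)]^(1/4), so T ∝ (1−A)^(1/4) / √d.
T₁ = [1361×0.46/(4×5.67×10⁻⁸×1.06²)]^(1/4) = 222.63 K.
T₂ = [1361×0.28/(4×5.67×10⁻⁸×6.68²)]^(1/4) = 78.33 K.

T₁/T₂ ≈ 2.842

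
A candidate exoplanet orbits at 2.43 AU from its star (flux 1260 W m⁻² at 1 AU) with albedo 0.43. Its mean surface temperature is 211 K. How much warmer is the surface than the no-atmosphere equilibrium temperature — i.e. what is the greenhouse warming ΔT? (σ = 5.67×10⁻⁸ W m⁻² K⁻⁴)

S = 1260/2.43² = 213.4 W m⁻².
T_eq = [S(1−A)/(4σ)]^(1/4) = [213.4×0.57/(4×5.67×10⁻⁸)]^(1/4) = 152.2 K.
ΔT = T_surf − T_eq = 211 − 152.2.

ΔT ≈ 58.8 K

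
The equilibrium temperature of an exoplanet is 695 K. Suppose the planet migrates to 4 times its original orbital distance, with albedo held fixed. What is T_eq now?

T_eq ∝ L^(1/4) · d^(−1/2).
T′ = 695 / 4^(1/2) = 348 K.

T_eq ≈ 348 K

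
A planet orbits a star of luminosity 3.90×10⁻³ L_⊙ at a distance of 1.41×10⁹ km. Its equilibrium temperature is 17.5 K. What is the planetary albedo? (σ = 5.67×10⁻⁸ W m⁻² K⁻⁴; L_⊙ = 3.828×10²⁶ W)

d = 1.41×10⁹ km = 1.41×10¹² m.
L = 3.90×10⁻³ × 3.828×10²⁶ = 1.49×10²⁴ W.
Flux: S = L/(4πd²) = 1.49×10²⁴/(4π×(1.41×10¹²)²) = 0.0598 W m⁻².
From T_eq⁴ = S(1−A)/(4σ): 1−A = 4σT_eq⁴/S.
1−A = 4 × 5.67×10⁻⁸ × (17.5)⁴ / 0.0598 = 0.356.

A ≈ 0.64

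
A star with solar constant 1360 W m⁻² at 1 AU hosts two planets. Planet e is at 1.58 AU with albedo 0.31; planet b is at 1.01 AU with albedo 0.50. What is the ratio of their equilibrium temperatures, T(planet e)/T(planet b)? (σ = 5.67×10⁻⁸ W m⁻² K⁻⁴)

T₁/T₂ ≈ 0.867

T_eq = [S₀(1−A)/(4σd²)]^(1/4), so T ∝ (1−A)^(1/4) / √d.
T₁ = [1360×0.69/(4×5.67×10⁻⁸×1.58²)]^(1/4) = 201.77 K.
T₂ = [1360×0.50/(4×5.67×10⁻⁸×1.01²)]^(1/4) = 232.84 K.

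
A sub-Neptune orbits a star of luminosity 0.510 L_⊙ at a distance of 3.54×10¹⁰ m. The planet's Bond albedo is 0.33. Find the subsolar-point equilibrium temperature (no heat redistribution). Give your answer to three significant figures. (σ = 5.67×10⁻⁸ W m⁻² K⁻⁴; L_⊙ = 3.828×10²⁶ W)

L = 0.510 × 3.828×10²⁶ = 1.95×10²⁶ W.
Flux: S = L/(4πd²) = 1.95×10²⁶/(4π×(3.54×10¹⁰)²) = 1.24×10⁴ W m⁻².
At the subsolar point the surface absorbs S(1−A) and emits σT⁴ per unit area — no factor of 4, since only the local patch is in balance.
T = [1.24×10⁴ × 0.67 / 5.67×10⁻⁸]^(1/4) = (1.46×10¹¹)^(1/4) = 619 K.

T_ss ≈ 619 K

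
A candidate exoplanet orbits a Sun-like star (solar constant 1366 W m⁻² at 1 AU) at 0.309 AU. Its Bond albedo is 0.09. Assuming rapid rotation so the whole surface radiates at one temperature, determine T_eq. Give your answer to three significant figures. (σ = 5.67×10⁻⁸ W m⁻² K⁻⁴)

T_eq ≈ 489 K

Flux at 0.309 AU: S = 1366/0.309² = 1.43×10⁴ W m⁻².
Energy balance: absorbed = emitted ⇒ πR²·S(1−A) = 4πR²·σT_eq⁴, so T_eq⁴ = S(1−A)/(4σ).
T_eq = [1.43×10⁴ × 0.91 / (4 × 5.67×10⁻⁸)]^(1/4) = (5.74×10¹⁰)^(1/4) = 489 K.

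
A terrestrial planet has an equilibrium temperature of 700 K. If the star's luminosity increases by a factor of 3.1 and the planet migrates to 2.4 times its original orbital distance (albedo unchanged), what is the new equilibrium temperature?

T_eq ≈ 600 K

T_eq ∝ L^(1/4) · d^(−1/2).
T′ = 700 × 3.1^(1/4) / 2.4^(1/2) = 600 K.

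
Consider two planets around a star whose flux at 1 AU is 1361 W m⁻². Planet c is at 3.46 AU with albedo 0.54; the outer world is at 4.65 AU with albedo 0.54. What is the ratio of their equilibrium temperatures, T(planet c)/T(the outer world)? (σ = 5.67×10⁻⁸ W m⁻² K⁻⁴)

T_eq = [S₀(1−A)/(4σd²)]^(1/4), so T ∝ (1−A)^(1/4) / √d.
T₁ = [1361×0.46/(4×5.67×10⁻⁸×3.46²)]^(1/4) = 123.23 K.
T₂ = [1361×0.46/(4×5.67×10⁻⁸×4.65²)]^(1/4) = 106.30 K.

T₁/T₂ ≈ 1.159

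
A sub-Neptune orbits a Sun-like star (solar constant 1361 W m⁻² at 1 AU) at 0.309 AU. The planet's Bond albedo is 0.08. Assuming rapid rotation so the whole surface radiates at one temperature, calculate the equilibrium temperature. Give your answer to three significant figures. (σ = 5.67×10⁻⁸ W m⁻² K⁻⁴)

T_eq ≈ 490 K

Flux at 0.309 AU: S = 1361/0.309² = 1.43×10⁴ W m⁻².
Energy balance: absorbed = emitted ⇒ πR²·S(1−A) = 4πR²·σT_eq⁴, so T_eq⁴ = S(1−A)/(4σ).
T_eq = [1.43×10⁴ × 0.92 / (4 × 5.67×10⁻⁸)]^(1/4) = (5.78×10¹⁰)^(1/4) = 490 K.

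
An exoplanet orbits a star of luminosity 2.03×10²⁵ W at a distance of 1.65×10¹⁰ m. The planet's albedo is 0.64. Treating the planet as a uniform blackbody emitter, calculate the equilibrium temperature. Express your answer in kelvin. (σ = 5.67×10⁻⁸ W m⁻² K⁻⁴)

Flux: S = L/(4πd²) = 2.03×10²⁵/(4π×(1.65×10¹⁰)²) = 5930 W m⁻².
Energy balance: absorbed = emitted ⇒ πR²·S(1−A) = 4πR²·σT_eq⁴, so T_eq⁴ = S(1−A)/(4σ).
T_eq = [5930 × 0.36 / (4 × 5.67×10⁻⁸)]^(1/4) = (9.42×10⁹)^(1/4) = 312 K.

T_eq ≈ 312 K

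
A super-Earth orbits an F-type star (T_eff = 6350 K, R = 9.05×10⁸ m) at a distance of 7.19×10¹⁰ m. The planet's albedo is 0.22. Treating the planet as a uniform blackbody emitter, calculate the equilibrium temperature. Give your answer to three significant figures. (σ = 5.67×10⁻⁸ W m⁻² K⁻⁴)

L = 4πR_⋆²σT_⋆⁴ = 4π(9.05×10⁸)² × 5.67×10⁻⁸ × (6350)⁴ = 9.49×10²⁶ W.
S = L/(4πd²) = 1.46×10⁴ W m⁻².
Energy balance: absorbed = emitted ⇒ πR²·S(1−A) = 4πR²·σT_eq⁴, so T_eq⁴ = S(1−A)/(4σ).
T_eq = [1.46×10⁴ × 0.78 / (4 × 5.67×10⁻⁸)]^(1/4) = (5.02×10¹⁰)^(1/4) = 473 K.

T_eq ≈ 473 K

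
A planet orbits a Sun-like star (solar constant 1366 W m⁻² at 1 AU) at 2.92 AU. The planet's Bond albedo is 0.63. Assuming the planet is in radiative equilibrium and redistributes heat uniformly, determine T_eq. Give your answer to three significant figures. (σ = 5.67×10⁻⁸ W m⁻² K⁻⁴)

Flux at 2.92 AU: S = 1366/2.92² = 160 W m⁻².
Energy balance: absorbed = emitted ⇒ πR²·S(1−A) = 4πR²·σT_eq⁴, so T_eq⁴ = S(1−A)/(4σ).
T_eq = [160 × 0.37 / (4 × 5.67×10⁻⁸)]^(1/4) = (2.61×10⁸)^(1/4) = 127 K.

T_eq ≈ 127 K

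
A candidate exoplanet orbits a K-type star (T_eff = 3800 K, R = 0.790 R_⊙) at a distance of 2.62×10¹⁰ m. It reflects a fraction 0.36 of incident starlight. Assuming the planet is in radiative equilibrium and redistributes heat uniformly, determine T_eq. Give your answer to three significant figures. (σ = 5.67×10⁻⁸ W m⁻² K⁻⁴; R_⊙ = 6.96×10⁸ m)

T_eq ≈ 348 K

R_⋆ = 0.790 × 6.96×10⁸ = 5.50×10⁸ m.
L = 4πR_⋆²σT_⋆⁴ = 4π(5.50×10⁸)² × 5.67×10⁻⁸ × (3800)⁴ = 4.49×10²⁵ W.
S = L/(4πd²) = 5210 W m⁻².
Energy balance: absorbed = emitted ⇒ πR²·S(1−A) = 4πR²·σT_eq⁴, so T_eq⁴ = S(1−A)/(4σ).
T_eq = [5210 × 0.64 / (4 × 5.67×10⁻⁸)]^(1/4) = (1.47×10¹⁰)^(1/4) = 348 K.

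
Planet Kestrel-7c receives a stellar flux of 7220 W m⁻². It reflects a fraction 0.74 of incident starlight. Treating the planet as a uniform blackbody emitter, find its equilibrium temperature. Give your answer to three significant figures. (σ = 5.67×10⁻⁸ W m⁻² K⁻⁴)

T_eq ≈ 302 K

Energy balance: absorbed = emitted ⇒ πR²·S(1−A) = 4πR²·σT_eq⁴, so T_eq⁴ = S(1−A)/(4σ).
T_eq = [7220 × 0.26 / (4 × 5.67×10⁻⁸)]^(1/4) = (8.28×10⁹)^(1/4) = 302 K.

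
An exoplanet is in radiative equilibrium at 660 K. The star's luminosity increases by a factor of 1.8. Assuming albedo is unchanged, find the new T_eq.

T_eq ∝ L^(1/4) · d^(−1/2).
T′ = 660 × 1.8^(1/4) = 764 K.

T_eq ≈ 764 K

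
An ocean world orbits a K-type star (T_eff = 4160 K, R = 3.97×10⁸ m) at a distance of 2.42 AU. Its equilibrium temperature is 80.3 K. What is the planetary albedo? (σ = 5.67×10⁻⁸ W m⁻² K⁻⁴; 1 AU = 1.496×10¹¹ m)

A ≈ 0.54

d = 2.42 AU = 3.62×10¹¹ m.
L = 4πR_⋆²σT_⋆⁴ = 4π(3.97×10⁸)² × 5.67×10⁻⁸ × (4160)⁴ = 3.36×10²⁵ W.
S = L/(4πd²) = 20.4 W m⁻².
From T_eq⁴ = S(1−A)/(4σ): 1−A = 4σT_eq⁴/S.
1−A = 4 × 5.67×10⁻⁸ × (80.3)⁴ / 20.4 = 0.462.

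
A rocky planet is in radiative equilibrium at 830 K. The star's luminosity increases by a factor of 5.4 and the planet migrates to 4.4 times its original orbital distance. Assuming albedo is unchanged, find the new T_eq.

T_eq ≈ 603 K

T_eq ∝ L^(1/4) · d^(−1/2).
T′ = 830 × 5.4^(1/4) / 4.4^(1/2) = 603 K.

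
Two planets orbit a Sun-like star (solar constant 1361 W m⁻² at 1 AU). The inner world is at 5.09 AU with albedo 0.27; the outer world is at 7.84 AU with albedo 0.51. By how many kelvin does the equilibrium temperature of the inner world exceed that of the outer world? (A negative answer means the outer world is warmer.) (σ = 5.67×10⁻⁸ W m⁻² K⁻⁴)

T_eq = [S₀(1−A)/(4σd²)]^(1/4), so T ∝ (1−A)^(1/4) / √d.
T₁ = [1361×0.73/(4×5.67×10⁻⁸×5.09²)]^(1/4) = 114.03 K.
T₂ = [1361×0.49/(4×5.67×10⁻⁸×7.84²)]^(1/4) = 83.17 K.

ΔT ≈ 30.9 K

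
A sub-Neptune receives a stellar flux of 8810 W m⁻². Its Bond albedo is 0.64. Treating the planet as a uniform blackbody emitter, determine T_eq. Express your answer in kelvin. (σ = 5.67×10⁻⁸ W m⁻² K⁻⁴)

Energy balance: absorbed = emitted ⇒ πR²·S(1−A) = 4πR²·σT_eq⁴, so T_eq⁴ = S(1−A)/(4σ).
T_eq = [8810 × 0.36 / (4 × 5.67×10⁻⁸)]^(1/4) = (1.40×10¹⁰)^(1/4) = 344 K.

T_eq ≈ 344 K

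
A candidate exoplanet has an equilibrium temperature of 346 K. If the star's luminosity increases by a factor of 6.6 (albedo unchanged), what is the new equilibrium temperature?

T_eq ∝ L^(1/4) · d^(−1/2).
T′ = 346 × 6.6^(1/4) = 555 K.

T_eq ≈ 555 K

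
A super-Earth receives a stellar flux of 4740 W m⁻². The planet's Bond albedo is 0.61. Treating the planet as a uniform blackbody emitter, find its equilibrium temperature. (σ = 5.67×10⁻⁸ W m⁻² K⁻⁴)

T_eq ≈ 300 K

Energy balance: absorbed = emitted ⇒ πR²·S(1−A) = 4πR²·σT_eq⁴, so T_eq⁴ = S(1−A)/(4σ).
T_eq = [4740 × 0.39 / (4 × 5.67×10⁻⁸)]^(1/4) = (8.15×10⁹)^(1/4) = 300 K.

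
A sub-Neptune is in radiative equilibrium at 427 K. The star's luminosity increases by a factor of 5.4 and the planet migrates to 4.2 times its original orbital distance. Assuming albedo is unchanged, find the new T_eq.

T_eq ≈ 318 K

T_eq ∝ L^(1/4) · d^(−1/2).
T′ = 427 × 5.4^(1/4) / 4.2^(1/2) = 318 K.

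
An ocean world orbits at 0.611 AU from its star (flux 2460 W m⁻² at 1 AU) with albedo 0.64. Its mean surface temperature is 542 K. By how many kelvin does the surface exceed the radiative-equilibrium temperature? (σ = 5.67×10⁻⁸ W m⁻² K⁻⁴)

ΔT ≈ 222.2 K

S = 2460/0.611² = 6590 W m⁻².
T_eq = [S(1−A)/(4σ)]^(1/4) = [6590×0.36/(4×5.67×10⁻⁸)]^(1/4) = 319.8 K.
ΔT = T_surf − T_eq = 542 − 319.8.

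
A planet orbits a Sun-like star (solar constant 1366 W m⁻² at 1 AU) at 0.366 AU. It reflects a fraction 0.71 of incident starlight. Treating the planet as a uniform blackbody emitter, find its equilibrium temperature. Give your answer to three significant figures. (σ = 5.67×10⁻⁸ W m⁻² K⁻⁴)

Flux at 0.366 AU: S = 1366/0.366² = 1.02×10⁴ W m⁻².
Energy balance: absorbed = emitted ⇒ πR²·S(1−A) = 4πR²·σT_eq⁴, so T_eq⁴ = S(1−A)/(4σ).
T_eq = [1.02×10⁴ × 0.29 / (4 × 5.67×10⁻⁸)]^(1/4) = (1.30×10¹⁰)^(1/4) = 338 K.

T_eq ≈ 338 K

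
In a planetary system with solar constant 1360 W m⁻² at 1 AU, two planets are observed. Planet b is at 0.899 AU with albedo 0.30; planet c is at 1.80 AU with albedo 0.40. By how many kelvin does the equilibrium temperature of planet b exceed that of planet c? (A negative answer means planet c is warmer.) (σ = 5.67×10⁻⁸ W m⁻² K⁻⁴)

ΔT ≈ 85.9 K

T_eq = [S₀(1−A)/(4σd²)]^(1/4), so T ∝ (1−A)^(1/4) / √d.
T₁ = [1360×0.70/(4×5.67×10⁻⁸×0.899²)]^(1/4) = 268.45 K.
T₂ = [1360×0.60/(4×5.67×10⁻⁸×1.80²)]^(1/4) = 182.55 K.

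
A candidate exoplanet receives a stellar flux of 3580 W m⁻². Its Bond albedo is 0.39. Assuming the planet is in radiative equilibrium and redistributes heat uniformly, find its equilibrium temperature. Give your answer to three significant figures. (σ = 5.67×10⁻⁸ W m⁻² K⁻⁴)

Energy balance: absorbed = emitted ⇒ πR²·S(1−A) = 4πR²·σT_eq⁴, so T_eq⁴ = S(1−A)/(4σ).
T_eq = [3580 × 0.61 / (4 × 5.67×10⁻⁸)]^(1/4) = (9.63×10⁹)^(1/4) = 313 K.

T_eq ≈ 313 K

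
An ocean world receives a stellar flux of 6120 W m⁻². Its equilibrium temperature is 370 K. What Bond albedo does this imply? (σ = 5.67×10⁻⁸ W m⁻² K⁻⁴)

From T_eq⁴ = S(1−A)/(4σ): 1−A = 4σT_eq⁴/S.
1−A = 4 × 5.67×10⁻⁸ × (370)⁴ / 6120 = 0.695.

A ≈ 0.31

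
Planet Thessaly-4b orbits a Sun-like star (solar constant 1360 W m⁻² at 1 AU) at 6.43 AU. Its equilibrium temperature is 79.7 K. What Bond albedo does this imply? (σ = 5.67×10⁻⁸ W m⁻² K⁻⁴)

A ≈ 0.72

Flux at 6.43 AU: S = 1360/6.43² = 32.9 W m⁻².
From T_eq⁴ = S(1−A)/(4σ): 1−A = 4σT_eq⁴/S.
1−A = 4 × 5.67×10⁻⁸ × (79.7)⁴ / 32.9 = 0.278.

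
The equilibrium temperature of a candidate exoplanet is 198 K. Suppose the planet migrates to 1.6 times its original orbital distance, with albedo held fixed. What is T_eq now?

T_eq ∝ L^(1/4) · d^(−1/2).
T′ = 198 / 1.6^(1/2) = 157 K.

T_eq ≈ 157 K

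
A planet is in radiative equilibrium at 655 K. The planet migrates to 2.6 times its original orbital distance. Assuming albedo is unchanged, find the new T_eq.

T_eq ∝ L^(1/4) · d^(−1/2).
T′ = 655 / 2.6^(1/2) = 406 K.

T_eq ≈ 406 K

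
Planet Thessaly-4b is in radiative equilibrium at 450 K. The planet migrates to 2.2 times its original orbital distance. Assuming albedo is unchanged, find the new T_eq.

T_eq ∝ L^(1/4) · d^(−1/2).
T′ = 450 / 2.2^(1/2) = 303 K.

T_eq ≈ 303 K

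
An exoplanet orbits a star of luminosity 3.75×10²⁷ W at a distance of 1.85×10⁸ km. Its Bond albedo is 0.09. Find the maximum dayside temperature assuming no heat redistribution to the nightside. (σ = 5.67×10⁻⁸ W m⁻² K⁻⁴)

d = 1.85×10⁸ km = 1.85×10¹¹ m.
Flux: S = L/(4πd²) = 3.75×10²⁷/(4π×(1.85×10¹¹)²) = 8720 W m⁻².
With no redistribution each surface element balances locally: S(1−A) = σT⁴.
T = [8720 × 0.91 / 5.67×10⁻⁸]^(1/4) = (1.40×10¹¹)^(1/4) = 612 K.

T_ss ≈ 612 K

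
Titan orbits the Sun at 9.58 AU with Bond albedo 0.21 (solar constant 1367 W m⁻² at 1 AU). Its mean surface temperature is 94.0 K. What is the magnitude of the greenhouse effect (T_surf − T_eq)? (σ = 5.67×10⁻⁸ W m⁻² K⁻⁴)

S = 1367/9.58² = 14.89 W m⁻².
T_eq = [S(1−A)/(4σ)]^(1/4) = [14.89×0.79/(4×5.67×10⁻⁸)]^(1/4) = 84.9 K.
ΔT = T_surf − T_eq = 94 − 84.9.

ΔT ≈ 9.1 K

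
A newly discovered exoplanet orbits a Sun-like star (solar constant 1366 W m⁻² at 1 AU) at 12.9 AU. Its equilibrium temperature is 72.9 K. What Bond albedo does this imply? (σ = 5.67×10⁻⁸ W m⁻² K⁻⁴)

Flux at 12.9 AU: S = 1366/12.9² = 8.21 W m⁻².
From T_eq⁴ = S(1−A)/(4σ): 1−A = 4σT_eq⁴/S.
1−A = 4 × 5.67×10⁻⁸ × (72.9)⁴ / 8.21 = 0.780.

A ≈ 0.22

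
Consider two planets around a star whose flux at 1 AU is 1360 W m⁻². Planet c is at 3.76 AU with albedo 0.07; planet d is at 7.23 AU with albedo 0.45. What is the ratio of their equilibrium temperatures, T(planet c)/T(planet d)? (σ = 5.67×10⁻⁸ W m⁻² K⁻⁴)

T_eq = [S₀(1−A)/(4σd²)]^(1/4), so T ∝ (1−A)^(1/4) / √d.
T₁ = [1360×0.93/(4×5.67×10⁻⁸×3.76²)]^(1/4) = 140.93 K.
T₂ = [1360×0.55/(4×5.67×10⁻⁸×7.23²)]^(1/4) = 89.12 K.

T₁/T₂ ≈ 1.581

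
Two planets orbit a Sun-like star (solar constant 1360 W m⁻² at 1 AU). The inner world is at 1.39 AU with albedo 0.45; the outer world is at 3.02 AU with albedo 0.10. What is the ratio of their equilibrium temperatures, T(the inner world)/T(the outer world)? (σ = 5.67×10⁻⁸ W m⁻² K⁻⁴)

T_eq = [S₀(1−A)/(4σd²)]^(1/4), so T ∝ (1−A)^(1/4) / √d.
T₁ = [1360×0.55/(4×5.67×10⁻⁸×1.39²)]^(1/4) = 203.26 K.
T₂ = [1360×0.90/(4×5.67×10⁻⁸×3.02²)]^(1/4) = 155.97 K.

T₁/T₂ ≈ 1.303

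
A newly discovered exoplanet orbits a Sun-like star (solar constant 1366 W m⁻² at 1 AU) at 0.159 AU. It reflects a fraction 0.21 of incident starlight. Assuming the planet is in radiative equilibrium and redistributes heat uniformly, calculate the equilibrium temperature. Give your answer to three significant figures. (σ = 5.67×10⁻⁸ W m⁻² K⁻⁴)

T_eq ≈ 659 K

Flux at 0.159 AU: S = 1366/0.159² = 5.40×10⁴ W m⁻².
Energy balance: absorbed = emitted ⇒ πR²·S(1−A) = 4πR²·σT_eq⁴, so T_eq⁴ = S(1−A)/(4σ).
T_eq = [5.40×10⁴ × 0.79 / (4 × 5.67×10⁻⁸)]^(1/4) = (1.88×10¹¹)^(1/4) = 659 K.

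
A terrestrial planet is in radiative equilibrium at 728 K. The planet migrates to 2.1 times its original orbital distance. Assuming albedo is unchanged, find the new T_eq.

T_eq ≈ 502 K

T_eq ∝ L^(1/4) · d^(−1/2).
T′ = 728 / 2.1^(1/2) = 502 K.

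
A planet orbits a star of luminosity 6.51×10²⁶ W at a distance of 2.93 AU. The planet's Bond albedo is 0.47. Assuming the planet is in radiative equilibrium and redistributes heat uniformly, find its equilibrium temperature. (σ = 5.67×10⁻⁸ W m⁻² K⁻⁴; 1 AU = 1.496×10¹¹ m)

T_eq ≈ 158 K

d = 2.93 AU = 4.38×10¹¹ m.
Flux: S = L/(4πd²) = 6.51×10²⁶/(4π×(4.38×10¹¹)²) = 270 W m⁻².
Energy balance: absorbed = emitted ⇒ πR²·S(1−A) = 4πR²·σT_eq⁴, so T_eq⁴ = S(1−A)/(4σ).
T_eq = [270 × 0.53 / (4 × 5.67×10⁻⁸)]^(1/4) = (6.30×10⁸)^(1/4) = 158 K.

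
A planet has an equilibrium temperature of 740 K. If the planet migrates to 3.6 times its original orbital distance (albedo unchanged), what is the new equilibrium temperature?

T_eq ∝ L^(1/4) · d^(−1/2).
T′ = 740 / 3.6^(1/2) = 390 K.

T_eq ≈ 390 K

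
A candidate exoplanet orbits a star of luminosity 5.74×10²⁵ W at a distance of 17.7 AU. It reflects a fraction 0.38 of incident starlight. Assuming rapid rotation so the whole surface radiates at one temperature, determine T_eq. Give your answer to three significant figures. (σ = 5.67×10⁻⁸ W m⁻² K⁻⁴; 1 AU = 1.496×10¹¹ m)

T_eq ≈ 36.5 K

d = 17.7 AU = 2.65×10¹² m.
Flux: S = L/(4πd²) = 5.74×10²⁵/(4π×(2.65×10¹²)²) = 0.651 W m⁻².
Energy balance: absorbed = emitted ⇒ πR²·S(1−A) = 4πR²·σT_eq⁴, so T_eq⁴ = S(1−A)/(4σ).
T_eq = [0.651 × 0.62 / (4 × 5.67×10⁻⁸)]^(1/4) = (1.78×10⁶)^(1/4) = 36.5 K.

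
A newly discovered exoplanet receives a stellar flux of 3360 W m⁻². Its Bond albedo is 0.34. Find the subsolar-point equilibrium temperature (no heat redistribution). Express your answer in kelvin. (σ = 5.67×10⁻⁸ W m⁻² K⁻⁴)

T_ss ≈ 445 K

At the subsolar point the surface absorbs S(1−A) and emits σT⁴ per unit area — no factor of 4, since only the local patch is in balance.
T = [3360 × 0.66 / 5.67×10⁻⁸]^(1/4) = (3.91×10¹⁰)^(1/4) = 445 K.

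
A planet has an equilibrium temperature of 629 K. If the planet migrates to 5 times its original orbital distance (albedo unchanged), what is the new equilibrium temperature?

T_eq ∝ L^(1/4) · d^(−1/2).
T′ = 629 / 5^(1/2) = 281 K.

T_eq ≈ 281 K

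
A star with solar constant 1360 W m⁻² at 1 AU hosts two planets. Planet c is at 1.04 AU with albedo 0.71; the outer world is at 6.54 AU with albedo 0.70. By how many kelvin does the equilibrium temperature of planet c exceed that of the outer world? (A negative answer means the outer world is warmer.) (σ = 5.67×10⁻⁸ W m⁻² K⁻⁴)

T_eq = [S₀(1−A)/(4σd²)]^(1/4), so T ∝ (1−A)^(1/4) / √d.
T₁ = [1360×0.29/(4×5.67×10⁻⁸×1.04²)]^(1/4) = 200.24 K.
T₂ = [1360×0.30/(4×5.67×10⁻⁸×6.54²)]^(1/4) = 80.53 K.

ΔT ≈ 119.7 K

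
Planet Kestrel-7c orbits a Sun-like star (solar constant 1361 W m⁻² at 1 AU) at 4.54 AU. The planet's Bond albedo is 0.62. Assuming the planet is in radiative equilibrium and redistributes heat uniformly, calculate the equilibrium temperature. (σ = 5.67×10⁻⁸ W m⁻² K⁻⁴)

Flux at 4.54 AU: S = 1361/4.54² = 66.0 W m⁻².
Energy balance: absorbed = emitted ⇒ πR²·S(1−A) = 4πR²·σT_eq⁴, so T_eq⁴ = S(1−A)/(4σ).
T_eq = [66.0 × 0.38 / (4 × 5.67×10⁻⁸)]^(1/4) = (1.11×10⁸)^(1/4) = 103 K.

T_eq ≈ 103 K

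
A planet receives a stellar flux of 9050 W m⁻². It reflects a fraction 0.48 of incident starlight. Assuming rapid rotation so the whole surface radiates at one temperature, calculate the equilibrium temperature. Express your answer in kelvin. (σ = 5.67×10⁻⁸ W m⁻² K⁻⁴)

Energy balance: absorbed = emitted ⇒ πR²·S(1−A) = 4πR²·σT_eq⁴, so T_eq⁴ = S(1−A)/(4σ).
T_eq = [9050 × 0.52 / (4 × 5.67×10⁻⁸)]^(1/4) = (2.07×10¹⁰)^(1/4) = 380 K.

T_eq ≈ 380 K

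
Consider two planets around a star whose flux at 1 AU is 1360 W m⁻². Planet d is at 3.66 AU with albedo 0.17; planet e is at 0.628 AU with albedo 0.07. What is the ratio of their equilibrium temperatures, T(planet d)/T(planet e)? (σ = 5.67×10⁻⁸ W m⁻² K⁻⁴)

T_eq = [S₀(1−A)/(4σd²)]^(1/4), so T ∝ (1−A)^(1/4) / √d.
T₁ = [1360×0.83/(4×5.67×10⁻⁸×3.66²)]^(1/4) = 138.84 K.
T₂ = [1360×0.93/(4×5.67×10⁻⁸×0.628²)]^(1/4) = 344.84 K.

T₁/T₂ ≈ 0.403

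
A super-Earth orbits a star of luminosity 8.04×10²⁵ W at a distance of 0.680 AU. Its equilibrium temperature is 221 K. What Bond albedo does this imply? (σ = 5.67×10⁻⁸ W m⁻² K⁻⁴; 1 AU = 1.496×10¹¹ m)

A ≈ 0.12

d = 0.680 AU = 1.02×10¹¹ m.
Flux: S = L/(4πd²) = 8.04×10²⁵/(4π×(1.02×10¹¹)²) = 618 W m⁻².
From T_eq⁴ = S(1−A)/(4σ): 1−A = 4σT_eq⁴/S.
1−A = 4 × 5.67×10⁻⁸ × (221)⁴ / 618 = 0.875.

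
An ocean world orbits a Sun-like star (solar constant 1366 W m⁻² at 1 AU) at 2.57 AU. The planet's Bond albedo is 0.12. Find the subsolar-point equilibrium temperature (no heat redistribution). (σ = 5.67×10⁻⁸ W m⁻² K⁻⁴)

T_ss ≈ 238 K

Flux at 2.57 AU: S = 1366/2.57² = 207 W m⁻².
At the subsolar point the surface absorbs S(1−A) and emits σT⁴ per unit area — no factor of 4, since only the local patch is in balance.
T = [207 × 0.88 / 5.67×10⁻⁸]^(1/4) = (3.21×10⁹)^(1/4) = 238 K.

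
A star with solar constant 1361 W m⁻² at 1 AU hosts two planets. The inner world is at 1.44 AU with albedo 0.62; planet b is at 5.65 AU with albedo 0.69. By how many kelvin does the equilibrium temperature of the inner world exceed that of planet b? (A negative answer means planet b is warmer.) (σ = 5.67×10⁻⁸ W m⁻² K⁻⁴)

T_eq = [S₀(1−A)/(4σd²)]^(1/4), so T ∝ (1−A)^(1/4) / √d.
T₁ = [1361×0.38/(4×5.67×10⁻⁸×1.44²)]^(1/4) = 182.10 K.
T₂ = [1361×0.31/(4×5.67×10⁻⁸×5.65²)]^(1/4) = 87.37 K.

ΔT ≈ 94.7 K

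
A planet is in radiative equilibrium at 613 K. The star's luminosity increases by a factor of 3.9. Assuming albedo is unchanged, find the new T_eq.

T_eq ≈ 861 K

T_eq ∝ L^(1/4) · d^(−1/2).
T′ = 613 × 3.9^(1/4) = 861 K.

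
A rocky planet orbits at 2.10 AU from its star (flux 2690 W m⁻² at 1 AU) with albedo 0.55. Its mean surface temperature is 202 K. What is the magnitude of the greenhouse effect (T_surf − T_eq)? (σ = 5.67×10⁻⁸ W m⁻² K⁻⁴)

S = 2690/2.10² = 610.0 W m⁻².
T_eq = [S(1−A)/(4σ)]^(1/4) = [610.0×0.45/(4×5.67×10⁻⁸)]^(1/4) = 186.5 K.
ΔT = T_surf − T_eq = 202 − 186.5.

ΔT ≈ 15.5 K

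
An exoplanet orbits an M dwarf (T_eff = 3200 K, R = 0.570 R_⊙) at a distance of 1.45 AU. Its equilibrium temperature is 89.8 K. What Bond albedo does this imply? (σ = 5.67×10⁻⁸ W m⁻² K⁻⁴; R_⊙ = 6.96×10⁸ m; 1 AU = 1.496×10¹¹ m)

R_⋆ = 0.570 × 6.96×10⁸ = 3.97×10⁸ m.
d = 1.45 AU = 2.17×10¹¹ m.
L = 4πR_⋆²σT_⋆⁴ = 4π(3.97×10⁸)² × 5.67×10⁻⁸ × (3200)⁴ = 1.18×10²⁵ W.
S = L/(4πd²) = 19.9 W m⁻².
From T_eq⁴ = S(1−A)/(4σ): 1−A = 4σT_eq⁴/S.
1−A = 4 × 5.67×10⁻⁸ × (89.8)⁴ / 19.9 = 0.742.

A ≈ 0.26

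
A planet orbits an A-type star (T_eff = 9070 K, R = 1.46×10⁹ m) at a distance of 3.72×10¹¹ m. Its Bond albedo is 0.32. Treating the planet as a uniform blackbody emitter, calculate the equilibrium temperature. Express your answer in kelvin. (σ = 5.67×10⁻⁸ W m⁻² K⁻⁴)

L = 4πR_⋆²σT_⋆⁴ = 4π(1.46×10⁹)² × 5.67×10⁻⁸ × (9070)⁴ = 1.03×10²⁸ W.
S = L/(4πd²) = 5910 W m⁻².
Energy balance: absorbed = emitted ⇒ πR²·S(1−A) = 4πR²·σT_eq⁴, so T_eq⁴ = S(1−A)/(4σ).
T_eq = [5910 × 0.68 / (4 × 5.67×10⁻⁸)]^(1/4) = (1.77×10¹⁰)^(1/4) = 365 K.

T_eq ≈ 365 K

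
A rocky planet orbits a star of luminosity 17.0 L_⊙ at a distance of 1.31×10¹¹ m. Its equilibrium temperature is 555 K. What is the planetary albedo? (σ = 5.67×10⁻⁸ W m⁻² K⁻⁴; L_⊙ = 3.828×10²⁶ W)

A ≈ 0.29

L = 17.0 × 3.828×10²⁶ = 6.51×10²⁷ W.
Flux: S = L/(4πd²) = 6.51×10²⁷/(4π×(1.31×10¹¹)²) = 3.02×10⁴ W m⁻².
From T_eq⁴ = S(1−A)/(4σ): 1−A = 4σT_eq⁴/S.
1−A = 4 × 5.67×10⁻⁸ × (555)⁴ / 3.02×10⁴ = 0.713.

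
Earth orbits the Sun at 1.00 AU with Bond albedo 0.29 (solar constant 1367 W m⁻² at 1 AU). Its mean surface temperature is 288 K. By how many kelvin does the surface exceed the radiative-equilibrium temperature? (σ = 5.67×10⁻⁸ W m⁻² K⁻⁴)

S = 1367/1.00² = 1367 W m⁻².
T_eq = [S(1−A)/(4σ)]^(1/4) = [1367×0.71/(4×5.67×10⁻⁸)]^(1/4) = 255.8 K.
ΔT = T_surf − T_eq = 288 − 255.8.

ΔT ≈ 32.2 K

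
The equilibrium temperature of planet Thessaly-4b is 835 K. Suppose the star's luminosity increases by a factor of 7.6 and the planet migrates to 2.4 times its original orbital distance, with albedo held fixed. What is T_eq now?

T_eq ≈ 895 K

T_eq ∝ L^(1/4) · d^(−1/2).
T′ = 835 × 7.6^(1/4) / 2.4^(1/2) = 895 K.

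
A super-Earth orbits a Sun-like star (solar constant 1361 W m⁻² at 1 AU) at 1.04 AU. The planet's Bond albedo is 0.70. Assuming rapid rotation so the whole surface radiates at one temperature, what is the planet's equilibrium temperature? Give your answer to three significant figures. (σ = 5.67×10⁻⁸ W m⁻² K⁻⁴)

T_eq ≈ 202 K

Flux at 1.04 AU: S = 1361/1.04² = 1260 W m⁻².
Energy balance: absorbed = emitted ⇒ πR²·S(1−A) = 4πR²·σT_eq⁴, so T_eq⁴ = S(1−A)/(4σ).
T_eq = [1260 × 0.30 / (4 × 5.67×10⁻⁸)]^(1/4) = (1.66×10⁹)^(1/4) = 202 K.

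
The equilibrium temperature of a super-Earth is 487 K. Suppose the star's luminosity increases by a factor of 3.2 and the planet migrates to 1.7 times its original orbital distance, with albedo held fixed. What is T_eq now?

T_eq ∝ L^(1/4) · d^(−1/2).
T′ = 487 × 3.2^(1/4) / 1.7^(1/2) = 500 K.

T_eq ≈ 500 K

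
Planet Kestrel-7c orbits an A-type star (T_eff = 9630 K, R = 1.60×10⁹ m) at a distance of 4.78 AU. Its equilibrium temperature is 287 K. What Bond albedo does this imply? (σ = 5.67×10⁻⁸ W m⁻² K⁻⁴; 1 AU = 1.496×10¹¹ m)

d = 4.78 AU = 7.15×10¹¹ m.
L = 4πR_⋆²σT_⋆⁴ = 4π(1.60×10⁹)² × 5.67×10⁻⁸ × (9630)⁴ = 1.57×10²⁸ W.
S = L/(4πd²) = 2440 W m⁻².
From T_eq⁴ = S(1−A)/(4σ): 1−A = 4σT_eq⁴/S.
1−A = 4 × 5.67×10⁻⁸ × (287)⁴ / 2440 = 0.630.

A ≈ 0.37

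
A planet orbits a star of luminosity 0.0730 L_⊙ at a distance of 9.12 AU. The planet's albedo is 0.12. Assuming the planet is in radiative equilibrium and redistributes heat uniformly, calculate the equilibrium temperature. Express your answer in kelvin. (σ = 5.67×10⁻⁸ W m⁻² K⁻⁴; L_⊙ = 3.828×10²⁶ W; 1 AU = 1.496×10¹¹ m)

d = 9.12 AU = 1.36×10¹² m.
L = 0.0730 × 3.828×10²⁶ = 2.79×10²⁵ W.
Flux: S = L/(4πd²) = 2.79×10²⁵/(4π×(1.36×10¹²)²) = 1.19 W m⁻².
Energy balance: absorbed = emitted ⇒ πR²·S(1−A) = 4πR²·σT_eq⁴, so T_eq⁴ = S(1−A)/(4σ).
T_eq = [1.19 × 0.88 / (4 × 5.67×10⁻⁸)]^(1/4) = (4.64×10⁶)^(1/4) = 46.4 K.

T_eq ≈ 46.4 K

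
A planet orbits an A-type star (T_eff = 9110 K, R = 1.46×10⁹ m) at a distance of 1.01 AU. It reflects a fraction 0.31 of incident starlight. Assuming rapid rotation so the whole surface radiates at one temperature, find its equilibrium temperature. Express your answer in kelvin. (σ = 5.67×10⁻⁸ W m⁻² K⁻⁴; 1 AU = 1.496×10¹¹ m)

d = 1.01 AU = 1.51×10¹¹ m.
L = 4πR_⋆²σT_⋆⁴ = 4π(1.46×10⁹)² × 5.67×10⁻⁸ × (9110)⁴ = 1.05×10²⁸ W.
S = L/(4πd²) = 3.65×10⁴ W m⁻².
Energy balance: absorbed = emitted ⇒ πR²·S(1−A) = 4πR²·σT_eq⁴, so T_eq⁴ = S(1−A)/(4σ).
T_eq = [3.65×10⁴ × 0.69 / (4 × 5.67×10⁻⁸)]^(1/4) = (1.11×10¹¹)^(1/4) = 577 K.

T_eq ≈ 577 K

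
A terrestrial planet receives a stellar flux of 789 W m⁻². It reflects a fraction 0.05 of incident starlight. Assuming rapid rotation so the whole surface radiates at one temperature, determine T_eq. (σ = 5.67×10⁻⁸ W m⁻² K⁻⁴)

T_eq ≈ 240 K

Energy balance: absorbed = emitted ⇒ πR²·S(1−A) = 4πR²·σT_eq⁴, so T_eq⁴ = S(1−A)/(4σ).
T_eq = [789 × 0.95 / (4 × 5.67×10⁻⁸)]^(1/4) = (3.30×10⁹)^(1/4) = 240 K.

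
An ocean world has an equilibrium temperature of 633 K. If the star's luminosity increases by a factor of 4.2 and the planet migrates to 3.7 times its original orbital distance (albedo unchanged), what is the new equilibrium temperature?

T_eq ≈ 471 K

T_eq ∝ L^(1/4) · d^(−1/2).
T′ = 633 × 4.2^(1/4) / 3.7^(1/2) = 471 K.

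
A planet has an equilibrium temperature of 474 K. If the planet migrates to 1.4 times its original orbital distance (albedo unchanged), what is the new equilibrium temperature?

T_eq ≈ 401 K

T_eq ∝ L^(1/4) · d^(−1/2).
T′ = 474 / 1.4^(1/2) = 401 K.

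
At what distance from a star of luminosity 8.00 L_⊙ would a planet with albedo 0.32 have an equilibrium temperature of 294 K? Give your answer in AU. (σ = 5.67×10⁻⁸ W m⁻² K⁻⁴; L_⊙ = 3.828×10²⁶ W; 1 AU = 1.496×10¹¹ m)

d ≈ 2.09 AU

L = 8.00 × 3.828×10²⁶ = 3.06×10²⁷ W.
From T_eq⁴ = L(1−A)/(16πσd²): d = √[L(1−A)/(16πσT_eq⁴)].
d = √[3.06×10²⁷ × 0.68 / (16π × 5.67×10⁻⁸ × (294)⁴)] = 3.13×10¹¹ m = 2.09 AU.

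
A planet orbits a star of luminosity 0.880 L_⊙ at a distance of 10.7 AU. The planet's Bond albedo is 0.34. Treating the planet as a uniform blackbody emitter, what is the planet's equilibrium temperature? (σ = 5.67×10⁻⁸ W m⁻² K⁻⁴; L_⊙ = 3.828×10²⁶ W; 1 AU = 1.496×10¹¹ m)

d = 10.7 AU = 1.60×10¹² m.
L = 0.880 × 3.828×10²⁶ = 3.37×10²⁶ W.
Flux: S = L/(4πd²) = 3.37×10²⁶/(4π×(1.60×10¹²)²) = 10.5 W m⁻².
Energy balance: absorbed = emitted ⇒ πR²·S(1−A) = 4πR²·σT_eq⁴, so T_eq⁴ = S(1−A)/(4σ).
T_eq = [10.5 × 0.66 / (4 × 5.67×10⁻⁸)]^(1/4) = (3.04×10⁷)^(1/4) = 74.3 K.

T_eq ≈ 74.3 K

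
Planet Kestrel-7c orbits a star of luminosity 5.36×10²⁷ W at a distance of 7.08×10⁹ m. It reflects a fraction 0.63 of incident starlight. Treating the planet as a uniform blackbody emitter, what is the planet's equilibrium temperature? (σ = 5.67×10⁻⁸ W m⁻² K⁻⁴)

Flux: S = L/(4πd²) = 5.36×10²⁷/(4π×(7.08×10⁹)²) = 8.51×10⁶ W m⁻².
Energy balance: absorbed = emitted ⇒ πR²·S(1−A) = 4πR²·σT_eq⁴, so T_eq⁴ = S(1−A)/(4σ).
T_eq = [8.51×10⁶ × 0.37 / (4 × 5.67×10⁻⁸)]^(1/4) = (1.39×10¹³)^(1/4) = 1930 K.

T_eq ≈ 1930 K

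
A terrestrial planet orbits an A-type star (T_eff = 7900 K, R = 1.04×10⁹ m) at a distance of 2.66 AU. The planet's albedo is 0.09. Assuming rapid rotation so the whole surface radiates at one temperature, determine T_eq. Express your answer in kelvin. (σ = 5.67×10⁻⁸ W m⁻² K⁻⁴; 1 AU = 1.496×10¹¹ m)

d = 2.66 AU = 3.98×10¹¹ m.
L = 4πR_⋆²σT_⋆⁴ = 4π(1.04×10⁹)² × 5.67×10⁻⁸ × (7900)⁴ = 3.00×10²⁷ W.
S = L/(4πd²) = 1510 W m⁻².
Energy balance: absorbed = emitted ⇒ πR²·S(1−A) = 4πR²·σT_eq⁴, so T_eq⁴ = S(1−A)/(4σ).
T_eq = [1510 × 0.91 / (4 × 5.67×10⁻⁸)]^(1/4) = (6.05×10⁹)^(1/4) = 279 K.

T_eq ≈ 279 K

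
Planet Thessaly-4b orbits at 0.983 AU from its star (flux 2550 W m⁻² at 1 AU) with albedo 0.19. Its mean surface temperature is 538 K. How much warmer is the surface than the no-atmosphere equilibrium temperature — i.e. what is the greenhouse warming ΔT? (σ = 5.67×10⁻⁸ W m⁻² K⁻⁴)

ΔT ≈ 226.4 K

S = 2550/0.983² = 2639 W m⁻².
T_eq = [S(1−A)/(4σ)]^(1/4) = [2639×0.81/(4×5.67×10⁻⁸)]^(1/4) = 311.6 K.
ΔT = T_surf − T_eq = 538 − 311.6.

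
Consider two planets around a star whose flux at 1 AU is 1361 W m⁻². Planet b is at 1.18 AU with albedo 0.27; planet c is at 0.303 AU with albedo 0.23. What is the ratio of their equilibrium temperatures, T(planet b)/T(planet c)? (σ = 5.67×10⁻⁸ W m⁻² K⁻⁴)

T₁/T₂ ≈ 0.500

T_eq = [S₀(1−A)/(4σd²)]^(1/4), so T ∝ (1−A)^(1/4) / √d.
T₁ = [1361×0.73/(4×5.67×10⁻⁸×1.18²)]^(1/4) = 236.83 K.
T₂ = [1361×0.77/(4×5.67×10⁻⁸×0.303²)]^(1/4) = 473.65 K.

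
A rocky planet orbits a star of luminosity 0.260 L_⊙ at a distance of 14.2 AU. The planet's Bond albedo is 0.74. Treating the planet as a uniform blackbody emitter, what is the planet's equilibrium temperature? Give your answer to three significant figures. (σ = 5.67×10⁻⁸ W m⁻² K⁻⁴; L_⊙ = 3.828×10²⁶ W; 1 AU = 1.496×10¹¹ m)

d = 14.2 AU = 2.12×10¹² m.
L = 0.260 × 3.828×10²⁶ = 9.95×10²⁵ W.
Flux: S = L/(4πd²) = 9.95×10²⁵/(4π×(2.12×10¹²)²) = 1.76 W m⁻².
Energy balance: absorbed = emitted ⇒ πR²·S(1−A) = 4πR²·σT_eq⁴, so T_eq⁴ = S(1−A)/(4σ).
T_eq = [1.76 × 0.26 / (4 × 5.67×10⁻⁸)]^(1/4) = (2.01×10⁶)^(1/4) = 37.7 K.

T_eq ≈ 37.7 K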